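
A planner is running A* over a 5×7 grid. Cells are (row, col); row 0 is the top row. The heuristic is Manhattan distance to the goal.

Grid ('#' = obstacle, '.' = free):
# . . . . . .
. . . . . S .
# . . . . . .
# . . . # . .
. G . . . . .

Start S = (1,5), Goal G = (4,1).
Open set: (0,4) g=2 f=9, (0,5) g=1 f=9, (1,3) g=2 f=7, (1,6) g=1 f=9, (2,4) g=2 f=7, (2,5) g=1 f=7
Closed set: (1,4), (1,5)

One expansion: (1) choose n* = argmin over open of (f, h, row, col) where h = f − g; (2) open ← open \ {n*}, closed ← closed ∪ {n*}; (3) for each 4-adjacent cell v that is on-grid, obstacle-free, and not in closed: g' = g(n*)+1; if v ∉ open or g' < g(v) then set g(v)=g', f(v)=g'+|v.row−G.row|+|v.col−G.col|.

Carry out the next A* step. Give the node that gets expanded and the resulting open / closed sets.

step 1: expand (1,3) (f=7, h=5) → closed; open now [(0,3) g=3 f=9, (0,4) g=2 f=9, (0,5) g=1 f=9, (1,2) g=3 f=7, (1,6) g=1 f=9, (2,3) g=3 f=7, (2,4) g=2 f=7, (2,5) g=1 f=7]

expanded=(1,3); open=[(0,3) g=3 f=9, (0,4) g=2 f=9, (0,5) g=1 f=9, (1,2) g=3 f=7, (1,6) g=1 f=9, (2,3) g=3 f=7, (2,4) g=2 f=7, (2,5) g=1 f=7]; closed=[(1,3), (1,4), (1,5)]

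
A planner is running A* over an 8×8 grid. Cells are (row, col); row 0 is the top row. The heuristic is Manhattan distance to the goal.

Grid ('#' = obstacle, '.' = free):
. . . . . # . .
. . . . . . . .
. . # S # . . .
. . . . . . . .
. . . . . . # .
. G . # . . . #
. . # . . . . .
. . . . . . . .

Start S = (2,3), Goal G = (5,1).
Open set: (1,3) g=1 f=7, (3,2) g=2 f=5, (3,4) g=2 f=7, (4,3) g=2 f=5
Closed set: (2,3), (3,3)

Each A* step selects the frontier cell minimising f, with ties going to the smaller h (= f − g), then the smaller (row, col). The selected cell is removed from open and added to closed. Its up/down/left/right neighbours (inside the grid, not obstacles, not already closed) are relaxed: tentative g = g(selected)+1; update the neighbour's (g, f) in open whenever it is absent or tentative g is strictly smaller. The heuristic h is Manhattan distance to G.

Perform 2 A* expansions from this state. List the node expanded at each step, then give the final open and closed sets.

order=[(3,2) → (3,1)]; open=[(1,3) g=1 f=7, (2,1) g=4 f=7, (3,0) g=4 f=7, (3,4) g=2 f=7, (4,1) g=4 f=5, (4,2) g=3 f=5, (4,3) g=2 f=5]; closed=[(2,3), (3,1), (3,2), (3,3)]

step 1: expand (3,2) (f=5, h=3) → closed; open now [(1,3) g=1 f=7, (3,1) g=3 f=5, (3,4) g=2 f=7, (4,2) g=3 f=5, (4,3) g=2 f=5]
step 2: expand (3,1) (f=5, h=2) → closed; open now [(1,3) g=1 f=7, (2,1) g=4 f=7, (3,0) g=4 f=7, (3,4) g=2 f=7, (4,1) g=4 f=5, (4,2) g=3 f=5, (4,3) g=2 f=5]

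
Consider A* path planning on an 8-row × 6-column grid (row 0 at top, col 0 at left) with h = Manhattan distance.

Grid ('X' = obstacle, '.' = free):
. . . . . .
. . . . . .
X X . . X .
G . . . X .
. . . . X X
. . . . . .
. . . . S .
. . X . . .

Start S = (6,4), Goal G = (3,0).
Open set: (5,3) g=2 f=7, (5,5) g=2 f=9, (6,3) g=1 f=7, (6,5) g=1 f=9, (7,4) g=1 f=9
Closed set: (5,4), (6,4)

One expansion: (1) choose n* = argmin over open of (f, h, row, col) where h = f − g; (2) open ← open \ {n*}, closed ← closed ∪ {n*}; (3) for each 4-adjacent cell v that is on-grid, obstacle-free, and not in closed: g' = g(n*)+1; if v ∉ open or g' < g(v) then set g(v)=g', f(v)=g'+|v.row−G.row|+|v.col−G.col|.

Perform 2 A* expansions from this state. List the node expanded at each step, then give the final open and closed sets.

order=[(5,3) → (4,3)]; open=[(3,3) g=4 f=7, (4,2) g=4 f=7, (5,2) g=3 f=7, (5,5) g=2 f=9, (6,3) g=1 f=7, (6,5) g=1 f=9, (7,4) g=1 f=9]; closed=[(4,3), (5,3), (5,4), (6,4)]

step 1: expand (5,3) (f=7, h=5) → closed; open now [(4,3) g=3 f=7, (5,2) g=3 f=7, (5,5) g=2 f=9, (6,3) g=1 f=7, (6,5) g=1 f=9, (7,4) g=1 f=9]
step 2: expand (4,3) (f=7, h=4) → closed; open now [(3,3) g=4 f=7, (4,2) g=4 f=7, (5,2) g=3 f=7, (5,5) g=2 f=9, (6,3) g=1 f=7, (6,5) g=1 f=9, (7,4) g=1 f=9]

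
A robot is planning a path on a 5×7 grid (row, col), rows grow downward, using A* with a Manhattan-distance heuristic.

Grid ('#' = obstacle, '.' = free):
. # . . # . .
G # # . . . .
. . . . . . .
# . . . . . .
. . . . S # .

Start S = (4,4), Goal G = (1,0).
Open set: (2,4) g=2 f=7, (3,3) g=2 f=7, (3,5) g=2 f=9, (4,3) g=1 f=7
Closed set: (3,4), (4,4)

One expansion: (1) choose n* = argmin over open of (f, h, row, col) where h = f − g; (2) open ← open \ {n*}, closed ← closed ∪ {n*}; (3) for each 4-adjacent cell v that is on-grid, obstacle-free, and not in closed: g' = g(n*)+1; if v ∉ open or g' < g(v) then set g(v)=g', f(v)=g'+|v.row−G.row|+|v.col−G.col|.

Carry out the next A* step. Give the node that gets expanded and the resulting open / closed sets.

step 1: expand (2,4) (f=7, h=5) → closed; open now [(1,4) g=3 f=7, (2,3) g=3 f=7, (2,5) g=3 f=9, (3,3) g=2 f=7, (3,5) g=2 f=9, (4,3) g=1 f=7]

expanded=(2,4); open=[(1,4) g=3 f=7, (2,3) g=3 f=7, (2,5) g=3 f=9, (3,3) g=2 f=7, (3,5) g=2 f=9, (4,3) g=1 f=7]; closed=[(2,4), (3,4), (4,4)]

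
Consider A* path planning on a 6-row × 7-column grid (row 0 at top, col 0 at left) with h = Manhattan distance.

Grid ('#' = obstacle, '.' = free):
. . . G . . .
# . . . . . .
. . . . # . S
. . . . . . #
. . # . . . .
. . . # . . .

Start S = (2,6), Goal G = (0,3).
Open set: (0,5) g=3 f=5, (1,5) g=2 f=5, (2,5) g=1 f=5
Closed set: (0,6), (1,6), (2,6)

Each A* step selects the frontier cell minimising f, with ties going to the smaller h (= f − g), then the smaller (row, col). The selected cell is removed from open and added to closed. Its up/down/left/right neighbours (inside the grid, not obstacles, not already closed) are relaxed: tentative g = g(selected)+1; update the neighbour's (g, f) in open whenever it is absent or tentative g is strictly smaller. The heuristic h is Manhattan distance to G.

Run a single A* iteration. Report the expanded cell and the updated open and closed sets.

expanded=(0,5); open=[(0,4) g=4 f=5, (1,5) g=2 f=5, (2,5) g=1 f=5]; closed=[(0,5), (0,6), (1,6), (2,6)]

step 1: expand (0,5) (f=5, h=2) → closed; open now [(0,4) g=4 f=5, (1,5) g=2 f=5, (2,5) g=1 f=5]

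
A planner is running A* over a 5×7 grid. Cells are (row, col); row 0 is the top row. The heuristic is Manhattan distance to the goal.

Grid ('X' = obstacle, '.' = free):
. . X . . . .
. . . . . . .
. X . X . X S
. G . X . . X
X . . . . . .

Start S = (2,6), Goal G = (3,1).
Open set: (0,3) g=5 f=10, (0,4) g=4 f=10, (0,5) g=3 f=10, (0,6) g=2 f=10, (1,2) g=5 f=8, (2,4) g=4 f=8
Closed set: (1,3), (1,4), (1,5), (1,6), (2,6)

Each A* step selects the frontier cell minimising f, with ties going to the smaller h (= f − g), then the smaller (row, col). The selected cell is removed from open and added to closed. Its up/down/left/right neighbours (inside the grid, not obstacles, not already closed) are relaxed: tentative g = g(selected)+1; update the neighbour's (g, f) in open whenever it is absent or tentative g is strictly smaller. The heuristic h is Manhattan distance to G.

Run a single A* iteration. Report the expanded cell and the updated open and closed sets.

step 1: expand (1,2) (f=8, h=3) → closed; open now [(0,3) g=5 f=10, (0,4) g=4 f=10, (0,5) g=3 f=10, (0,6) g=2 f=10, (1,1) g=6 f=8, (2,2) g=6 f=8, (2,4) g=4 f=8]

expanded=(1,2); open=[(0,3) g=5 f=10, (0,4) g=4 f=10, (0,5) g=3 f=10, (0,6) g=2 f=10, (1,1) g=6 f=8, (2,2) g=6 f=8, (2,4) g=4 f=8]; closed=[(1,2), (1,3), (1,4), (1,5), (1,6), (2,6)]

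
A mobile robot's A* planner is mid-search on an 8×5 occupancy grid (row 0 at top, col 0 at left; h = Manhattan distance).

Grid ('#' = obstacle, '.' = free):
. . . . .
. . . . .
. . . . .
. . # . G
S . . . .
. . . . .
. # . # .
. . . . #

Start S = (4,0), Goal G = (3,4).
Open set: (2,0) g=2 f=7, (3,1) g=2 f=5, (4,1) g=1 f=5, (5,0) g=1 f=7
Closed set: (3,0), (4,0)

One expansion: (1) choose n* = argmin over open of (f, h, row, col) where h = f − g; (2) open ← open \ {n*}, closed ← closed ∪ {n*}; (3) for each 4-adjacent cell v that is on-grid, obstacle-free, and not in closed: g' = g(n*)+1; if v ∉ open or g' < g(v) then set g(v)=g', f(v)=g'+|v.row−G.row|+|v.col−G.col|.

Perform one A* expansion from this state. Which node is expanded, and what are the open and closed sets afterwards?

step 1: expand (3,1) (f=5, h=3) → closed; open now [(2,0) g=2 f=7, (2,1) g=3 f=7, (4,1) g=1 f=5, (5,0) g=1 f=7]

expanded=(3,1); open=[(2,0) g=2 f=7, (2,1) g=3 f=7, (4,1) g=1 f=5, (5,0) g=1 f=7]; closed=[(3,0), (3,1), (4,0)]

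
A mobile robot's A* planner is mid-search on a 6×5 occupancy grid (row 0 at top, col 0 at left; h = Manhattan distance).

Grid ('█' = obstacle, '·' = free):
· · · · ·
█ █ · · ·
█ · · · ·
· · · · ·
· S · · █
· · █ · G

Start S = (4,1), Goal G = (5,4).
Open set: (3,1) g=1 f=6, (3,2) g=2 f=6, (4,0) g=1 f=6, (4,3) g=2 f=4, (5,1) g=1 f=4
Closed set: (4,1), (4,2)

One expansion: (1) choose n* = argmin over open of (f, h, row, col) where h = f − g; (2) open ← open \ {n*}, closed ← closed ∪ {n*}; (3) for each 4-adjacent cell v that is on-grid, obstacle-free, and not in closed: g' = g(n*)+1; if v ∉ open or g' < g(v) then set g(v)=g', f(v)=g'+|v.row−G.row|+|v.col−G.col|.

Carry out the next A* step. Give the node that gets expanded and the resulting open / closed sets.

step 1: expand (4,3) (f=4, h=2) → closed; open now [(3,1) g=1 f=6, (3,2) g=2 f=6, (3,3) g=3 f=6, (4,0) g=1 f=6, (5,1) g=1 f=4, (5,3) g=3 f=4]

expanded=(4,3); open=[(3,1) g=1 f=6, (3,2) g=2 f=6, (3,3) g=3 f=6, (4,0) g=1 f=6, (5,1) g=1 f=4, (5,3) g=3 f=4]; closed=[(4,1), (4,2), (4,3)]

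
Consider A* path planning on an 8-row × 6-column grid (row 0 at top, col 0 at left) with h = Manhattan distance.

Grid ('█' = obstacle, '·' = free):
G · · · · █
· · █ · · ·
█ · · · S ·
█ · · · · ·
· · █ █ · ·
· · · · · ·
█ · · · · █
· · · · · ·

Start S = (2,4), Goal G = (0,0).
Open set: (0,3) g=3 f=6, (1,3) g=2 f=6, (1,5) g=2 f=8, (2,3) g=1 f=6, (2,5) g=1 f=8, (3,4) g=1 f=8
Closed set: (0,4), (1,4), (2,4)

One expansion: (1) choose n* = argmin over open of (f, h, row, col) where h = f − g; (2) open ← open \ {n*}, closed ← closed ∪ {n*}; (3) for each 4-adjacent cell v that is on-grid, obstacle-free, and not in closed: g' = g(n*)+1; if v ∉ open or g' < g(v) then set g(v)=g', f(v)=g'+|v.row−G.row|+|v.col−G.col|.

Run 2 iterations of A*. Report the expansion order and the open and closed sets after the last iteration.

step 1: expand (0,3) (f=6, h=3) → closed; open now [(0,2) g=4 f=6, (1,3) g=2 f=6, (1,5) g=2 f=8, (2,3) g=1 f=6, (2,5) g=1 f=8, (3,4) g=1 f=8]
step 2: expand (0,2) (f=6, h=2) → closed; open now [(0,1) g=5 f=6, (1,3) g=2 f=6, (1,5) g=2 f=8, (2,3) g=1 f=6, (2,5) g=1 f=8, (3,4) g=1 f=8]

order=[(0,3) → (0,2)]; open=[(0,1) g=5 f=6, (1,3) g=2 f=6, (1,5) g=2 f=8, (2,3) g=1 f=6, (2,5) g=1 f=8, (3,4) g=1 f=8]; closed=[(0,2), (0,3), (0,4), (1,4), (2,4)]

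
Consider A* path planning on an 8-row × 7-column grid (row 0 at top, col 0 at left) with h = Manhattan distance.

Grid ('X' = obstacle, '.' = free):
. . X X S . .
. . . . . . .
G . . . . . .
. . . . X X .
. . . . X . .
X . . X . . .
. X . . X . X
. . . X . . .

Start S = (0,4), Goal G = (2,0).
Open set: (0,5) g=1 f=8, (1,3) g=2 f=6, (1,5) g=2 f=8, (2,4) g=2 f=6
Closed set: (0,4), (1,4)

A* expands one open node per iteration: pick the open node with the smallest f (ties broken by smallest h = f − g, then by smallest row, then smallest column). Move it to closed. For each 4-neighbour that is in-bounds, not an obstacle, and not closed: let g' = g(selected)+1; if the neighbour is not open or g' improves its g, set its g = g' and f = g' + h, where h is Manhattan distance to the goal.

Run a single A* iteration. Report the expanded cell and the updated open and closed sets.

step 1: expand (1,3) (f=6, h=4) → closed; open now [(0,5) g=1 f=8, (1,2) g=3 f=6, (1,5) g=2 f=8, (2,3) g=3 f=6, (2,4) g=2 f=6]

expanded=(1,3); open=[(0,5) g=1 f=8, (1,2) g=3 f=6, (1,5) g=2 f=8, (2,3) g=3 f=6, (2,4) g=2 f=6]; closed=[(0,4), (1,3), (1,4)]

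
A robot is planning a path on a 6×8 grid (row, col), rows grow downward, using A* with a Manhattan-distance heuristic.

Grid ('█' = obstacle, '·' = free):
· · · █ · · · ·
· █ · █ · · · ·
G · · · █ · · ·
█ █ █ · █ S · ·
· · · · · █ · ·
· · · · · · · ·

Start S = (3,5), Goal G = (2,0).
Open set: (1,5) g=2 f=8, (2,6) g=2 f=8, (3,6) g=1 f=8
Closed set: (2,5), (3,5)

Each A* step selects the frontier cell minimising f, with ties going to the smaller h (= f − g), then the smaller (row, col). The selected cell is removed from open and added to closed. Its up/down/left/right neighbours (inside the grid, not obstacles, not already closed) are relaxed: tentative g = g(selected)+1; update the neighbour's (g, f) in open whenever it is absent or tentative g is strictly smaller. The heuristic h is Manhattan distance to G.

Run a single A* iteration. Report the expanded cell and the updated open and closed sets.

step 1: expand (1,5) (f=8, h=6) → closed; open now [(0,5) g=3 f=10, (1,4) g=3 f=8, (1,6) g=3 f=10, (2,6) g=2 f=8, (3,6) g=1 f=8]

expanded=(1,5); open=[(0,5) g=3 f=10, (1,4) g=3 f=8, (1,6) g=3 f=10, (2,6) g=2 f=8, (3,6) g=1 f=8]; closed=[(1,5), (2,5), (3,5)]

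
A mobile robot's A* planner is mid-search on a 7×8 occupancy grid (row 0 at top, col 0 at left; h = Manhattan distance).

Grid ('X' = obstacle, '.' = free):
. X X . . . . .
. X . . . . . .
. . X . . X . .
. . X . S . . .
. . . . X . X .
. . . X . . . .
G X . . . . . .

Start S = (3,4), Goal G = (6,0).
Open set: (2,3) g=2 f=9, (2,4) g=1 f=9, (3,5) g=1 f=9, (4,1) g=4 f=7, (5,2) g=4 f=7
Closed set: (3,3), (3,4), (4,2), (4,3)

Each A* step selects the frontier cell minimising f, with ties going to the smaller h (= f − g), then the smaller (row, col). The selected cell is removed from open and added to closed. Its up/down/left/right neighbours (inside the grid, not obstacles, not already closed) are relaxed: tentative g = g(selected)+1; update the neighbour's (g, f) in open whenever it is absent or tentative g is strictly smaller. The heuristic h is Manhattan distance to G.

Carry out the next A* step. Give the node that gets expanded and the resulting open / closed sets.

expanded=(4,1); open=[(2,3) g=2 f=9, (2,4) g=1 f=9, (3,1) g=5 f=9, (3,5) g=1 f=9, (4,0) g=5 f=7, (5,1) g=5 f=7, (5,2) g=4 f=7]; closed=[(3,3), (3,4), (4,1), (4,2), (4,3)]

step 1: expand (4,1) (f=7, h=3) → closed; open now [(2,3) g=2 f=9, (2,4) g=1 f=9, (3,1) g=5 f=9, (3,5) g=1 f=9, (4,0) g=5 f=7, (5,1) g=5 f=7, (5,2) g=4 f=7]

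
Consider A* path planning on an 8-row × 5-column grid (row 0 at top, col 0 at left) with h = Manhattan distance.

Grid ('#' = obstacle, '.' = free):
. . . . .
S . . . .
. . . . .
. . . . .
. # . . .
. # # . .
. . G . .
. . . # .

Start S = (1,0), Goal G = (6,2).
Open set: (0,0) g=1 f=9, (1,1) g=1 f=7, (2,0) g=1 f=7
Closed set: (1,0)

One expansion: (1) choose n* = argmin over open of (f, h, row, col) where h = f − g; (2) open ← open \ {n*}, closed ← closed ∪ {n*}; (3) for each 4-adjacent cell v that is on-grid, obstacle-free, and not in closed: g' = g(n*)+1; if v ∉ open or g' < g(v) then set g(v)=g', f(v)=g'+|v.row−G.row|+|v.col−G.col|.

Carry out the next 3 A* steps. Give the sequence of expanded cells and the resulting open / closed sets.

step 1: expand (1,1) (f=7, h=6) → closed; open now [(0,0) g=1 f=9, (0,1) g=2 f=9, (1,2) g=2 f=7, (2,0) g=1 f=7, (2,1) g=2 f=7]
step 2: expand (1,2) (f=7, h=5) → closed; open now [(0,0) g=1 f=9, (0,1) g=2 f=9, (0,2) g=3 f=9, (1,3) g=3 f=9, (2,0) g=1 f=7, (2,1) g=2 f=7, (2,2) g=3 f=7]
step 3: expand (2,2) (f=7, h=4) → closed; open now [(0,0) g=1 f=9, (0,1) g=2 f=9, (0,2) g=3 f=9, (1,3) g=3 f=9, (2,0) g=1 f=7, (2,1) g=2 f=7, (2,3) g=4 f=9, (3,2) g=4 f=7]

order=[(1,1) → (1,2) → (2,2)]; open=[(0,0) g=1 f=9, (0,1) g=2 f=9, (0,2) g=3 f=9, (1,3) g=3 f=9, (2,0) g=1 f=7, (2,1) g=2 f=7, (2,3) g=4 f=9, (3,2) g=4 f=7]; closed=[(1,0), (1,1), (1,2), (2,2)]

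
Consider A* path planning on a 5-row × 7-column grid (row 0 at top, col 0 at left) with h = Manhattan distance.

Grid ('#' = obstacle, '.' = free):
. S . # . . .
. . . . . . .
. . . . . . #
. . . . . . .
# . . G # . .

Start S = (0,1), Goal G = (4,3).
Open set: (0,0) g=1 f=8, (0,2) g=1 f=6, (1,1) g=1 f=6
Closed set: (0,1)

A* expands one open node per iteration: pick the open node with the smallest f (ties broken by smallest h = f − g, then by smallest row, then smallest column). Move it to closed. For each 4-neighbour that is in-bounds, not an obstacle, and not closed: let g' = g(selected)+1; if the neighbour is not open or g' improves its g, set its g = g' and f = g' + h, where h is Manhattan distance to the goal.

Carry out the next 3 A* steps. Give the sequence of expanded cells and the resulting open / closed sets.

order=[(0,2) → (1,2) → (1,3)]; open=[(0,0) g=1 f=8, (1,1) g=1 f=6, (1,4) g=4 f=8, (2,2) g=3 f=6, (2,3) g=4 f=6]; closed=[(0,1), (0,2), (1,2), (1,3)]

step 1: expand (0,2) (f=6, h=5) → closed; open now [(0,0) g=1 f=8, (1,1) g=1 f=6, (1,2) g=2 f=6]
step 2: expand (1,2) (f=6, h=4) → closed; open now [(0,0) g=1 f=8, (1,1) g=1 f=6, (1,3) g=3 f=6, (2,2) g=3 f=6]
step 3: expand (1,3) (f=6, h=3) → closed; open now [(0,0) g=1 f=8, (1,1) g=1 f=6, (1,4) g=4 f=8, (2,2) g=3 f=6, (2,3) g=4 f=6]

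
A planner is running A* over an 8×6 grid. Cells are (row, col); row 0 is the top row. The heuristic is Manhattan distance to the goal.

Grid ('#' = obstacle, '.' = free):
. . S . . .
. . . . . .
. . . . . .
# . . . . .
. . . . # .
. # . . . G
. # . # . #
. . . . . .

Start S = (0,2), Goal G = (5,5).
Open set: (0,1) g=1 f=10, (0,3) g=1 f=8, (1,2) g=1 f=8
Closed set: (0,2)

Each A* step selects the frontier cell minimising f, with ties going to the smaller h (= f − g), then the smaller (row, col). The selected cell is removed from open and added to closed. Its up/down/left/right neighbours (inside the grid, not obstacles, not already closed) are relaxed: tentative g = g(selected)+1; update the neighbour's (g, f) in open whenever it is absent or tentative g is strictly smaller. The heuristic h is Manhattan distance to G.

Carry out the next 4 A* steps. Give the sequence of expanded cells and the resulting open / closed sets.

step 1: expand (0,3) (f=8, h=7) → closed; open now [(0,1) g=1 f=10, (0,4) g=2 f=8, (1,2) g=1 f=8, (1,3) g=2 f=8]
step 2: expand (0,4) (f=8, h=6) → closed; open now [(0,1) g=1 f=10, (0,5) g=3 f=8, (1,2) g=1 f=8, (1,3) g=2 f=8, (1,4) g=3 f=8]
step 3: expand (0,5) (f=8, h=5) → closed; open now [(0,1) g=1 f=10, (1,2) g=1 f=8, (1,3) g=2 f=8, (1,4) g=3 f=8, (1,5) g=4 f=8]
step 4: expand (1,5) (f=8, h=4) → closed; open now [(0,1) g=1 f=10, (1,2) g=1 f=8, (1,3) g=2 f=8, (1,4) g=3 f=8, (2,5) g=5 f=8]

order=[(0,3) → (0,4) → (0,5) → (1,5)]; open=[(0,1) g=1 f=10, (1,2) g=1 f=8, (1,3) g=2 f=8, (1,4) g=3 f=8, (2,5) g=5 f=8]; closed=[(0,2), (0,3), (0,4), (0,5), (1,5)]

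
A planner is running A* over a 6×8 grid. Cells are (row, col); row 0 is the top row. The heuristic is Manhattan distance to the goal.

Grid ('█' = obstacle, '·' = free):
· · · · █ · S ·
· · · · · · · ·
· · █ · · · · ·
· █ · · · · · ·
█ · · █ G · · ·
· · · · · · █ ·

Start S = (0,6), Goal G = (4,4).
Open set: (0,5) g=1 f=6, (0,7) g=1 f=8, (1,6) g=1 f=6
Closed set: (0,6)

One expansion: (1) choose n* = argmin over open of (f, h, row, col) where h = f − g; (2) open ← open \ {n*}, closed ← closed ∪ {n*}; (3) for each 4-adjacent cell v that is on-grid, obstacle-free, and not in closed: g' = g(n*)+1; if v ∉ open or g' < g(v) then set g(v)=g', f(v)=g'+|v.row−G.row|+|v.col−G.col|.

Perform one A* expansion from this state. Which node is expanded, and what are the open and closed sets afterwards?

expanded=(0,5); open=[(0,7) g=1 f=8, (1,5) g=2 f=6, (1,6) g=1 f=6]; closed=[(0,5), (0,6)]

step 1: expand (0,5) (f=6, h=5) → closed; open now [(0,7) g=1 f=8, (1,5) g=2 f=6, (1,6) g=1 f=6]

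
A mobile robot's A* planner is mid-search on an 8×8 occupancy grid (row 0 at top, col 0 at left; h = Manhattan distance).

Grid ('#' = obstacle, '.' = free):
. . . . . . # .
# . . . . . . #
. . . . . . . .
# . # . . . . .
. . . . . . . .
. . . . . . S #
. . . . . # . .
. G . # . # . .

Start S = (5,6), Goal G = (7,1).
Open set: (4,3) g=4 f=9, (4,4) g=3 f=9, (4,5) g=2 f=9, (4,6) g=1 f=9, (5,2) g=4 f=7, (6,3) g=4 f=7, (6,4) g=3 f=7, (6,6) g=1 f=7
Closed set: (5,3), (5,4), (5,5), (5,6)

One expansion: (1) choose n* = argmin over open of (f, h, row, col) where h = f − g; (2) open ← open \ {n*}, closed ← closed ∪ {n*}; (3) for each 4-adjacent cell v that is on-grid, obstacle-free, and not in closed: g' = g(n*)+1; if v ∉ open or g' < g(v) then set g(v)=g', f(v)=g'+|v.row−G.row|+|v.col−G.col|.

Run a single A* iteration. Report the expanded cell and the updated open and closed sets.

step 1: expand (5,2) (f=7, h=3) → closed; open now [(4,2) g=5 f=9, (4,3) g=4 f=9, (4,4) g=3 f=9, (4,5) g=2 f=9, (4,6) g=1 f=9, (5,1) g=5 f=7, (6,2) g=5 f=7, (6,3) g=4 f=7, (6,4) g=3 f=7, (6,6) g=1 f=7]

expanded=(5,2); open=[(4,2) g=5 f=9, (4,3) g=4 f=9, (4,4) g=3 f=9, (4,5) g=2 f=9, (4,6) g=1 f=9, (5,1) g=5 f=7, (6,2) g=5 f=7, (6,3) g=4 f=7, (6,4) g=3 f=7, (6,6) g=1 f=7]; closed=[(5,2), (5,3), (5,4), (5,5), (5,6)]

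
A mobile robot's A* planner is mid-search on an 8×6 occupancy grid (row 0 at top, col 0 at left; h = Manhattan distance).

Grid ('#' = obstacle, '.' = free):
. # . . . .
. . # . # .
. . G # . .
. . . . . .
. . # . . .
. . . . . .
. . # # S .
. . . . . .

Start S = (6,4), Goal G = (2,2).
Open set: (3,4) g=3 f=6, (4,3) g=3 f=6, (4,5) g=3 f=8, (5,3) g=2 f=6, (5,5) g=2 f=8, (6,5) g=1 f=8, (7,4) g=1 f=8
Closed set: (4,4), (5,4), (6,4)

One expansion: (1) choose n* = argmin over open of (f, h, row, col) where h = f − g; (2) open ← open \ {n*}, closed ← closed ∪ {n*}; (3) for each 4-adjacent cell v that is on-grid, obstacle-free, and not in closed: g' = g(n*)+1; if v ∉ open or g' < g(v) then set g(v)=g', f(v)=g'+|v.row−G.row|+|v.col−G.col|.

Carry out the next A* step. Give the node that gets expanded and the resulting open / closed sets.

expanded=(3,4); open=[(2,4) g=4 f=6, (3,3) g=4 f=6, (3,5) g=4 f=8, (4,3) g=3 f=6, (4,5) g=3 f=8, (5,3) g=2 f=6, (5,5) g=2 f=8, (6,5) g=1 f=8, (7,4) g=1 f=8]; closed=[(3,4), (4,4), (5,4), (6,4)]

step 1: expand (3,4) (f=6, h=3) → closed; open now [(2,4) g=4 f=6, (3,3) g=4 f=6, (3,5) g=4 f=8, (4,3) g=3 f=6, (4,5) g=3 f=8, (5,3) g=2 f=6, (5,5) g=2 f=8, (6,5) g=1 f=8, (7,4) g=1 f=8]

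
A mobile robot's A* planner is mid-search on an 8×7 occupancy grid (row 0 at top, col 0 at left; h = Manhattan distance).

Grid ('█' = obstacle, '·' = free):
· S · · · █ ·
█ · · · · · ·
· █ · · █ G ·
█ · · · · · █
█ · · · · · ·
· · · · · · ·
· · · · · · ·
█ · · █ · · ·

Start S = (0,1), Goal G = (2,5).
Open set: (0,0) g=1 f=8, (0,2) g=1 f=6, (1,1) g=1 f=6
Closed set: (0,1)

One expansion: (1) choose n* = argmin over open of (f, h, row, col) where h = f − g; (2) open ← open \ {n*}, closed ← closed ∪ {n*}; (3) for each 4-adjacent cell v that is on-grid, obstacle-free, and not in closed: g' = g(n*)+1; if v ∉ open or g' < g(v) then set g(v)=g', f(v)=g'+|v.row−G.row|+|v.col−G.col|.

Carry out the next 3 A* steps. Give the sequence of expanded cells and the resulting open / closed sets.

order=[(0,2) → (0,3) → (0,4)]; open=[(0,0) g=1 f=8, (1,1) g=1 f=6, (1,2) g=2 f=6, (1,3) g=3 f=6, (1,4) g=4 f=6]; closed=[(0,1), (0,2), (0,3), (0,4)]

step 1: expand (0,2) (f=6, h=5) → closed; open now [(0,0) g=1 f=8, (0,3) g=2 f=6, (1,1) g=1 f=6, (1,2) g=2 f=6]
step 2: expand (0,3) (f=6, h=4) → closed; open now [(0,0) g=1 f=8, (0,4) g=3 f=6, (1,1) g=1 f=6, (1,2) g=2 f=6, (1,3) g=3 f=6]
step 3: expand (0,4) (f=6, h=3) → closed; open now [(0,0) g=1 f=8, (1,1) g=1 f=6, (1,2) g=2 f=6, (1,3) g=3 f=6, (1,4) g=4 f=6]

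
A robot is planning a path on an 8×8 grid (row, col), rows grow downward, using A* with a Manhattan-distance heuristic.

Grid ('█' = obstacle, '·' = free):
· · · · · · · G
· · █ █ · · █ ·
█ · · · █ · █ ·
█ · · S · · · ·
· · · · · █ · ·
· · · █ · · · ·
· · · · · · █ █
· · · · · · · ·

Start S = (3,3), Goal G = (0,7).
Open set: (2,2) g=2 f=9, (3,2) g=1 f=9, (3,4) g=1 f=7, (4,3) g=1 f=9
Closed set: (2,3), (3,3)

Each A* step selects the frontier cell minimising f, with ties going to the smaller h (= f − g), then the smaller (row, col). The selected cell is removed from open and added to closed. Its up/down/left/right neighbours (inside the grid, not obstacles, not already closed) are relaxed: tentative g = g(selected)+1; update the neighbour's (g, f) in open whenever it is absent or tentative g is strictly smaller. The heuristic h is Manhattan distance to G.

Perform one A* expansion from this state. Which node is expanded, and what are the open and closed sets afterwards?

expanded=(3,4); open=[(2,2) g=2 f=9, (3,2) g=1 f=9, (3,5) g=2 f=7, (4,3) g=1 f=9, (4,4) g=2 f=9]; closed=[(2,3), (3,3), (3,4)]

step 1: expand (3,4) (f=7, h=6) → closed; open now [(2,2) g=2 f=9, (3,2) g=1 f=9, (3,5) g=2 f=7, (4,3) g=1 f=9, (4,4) g=2 f=9]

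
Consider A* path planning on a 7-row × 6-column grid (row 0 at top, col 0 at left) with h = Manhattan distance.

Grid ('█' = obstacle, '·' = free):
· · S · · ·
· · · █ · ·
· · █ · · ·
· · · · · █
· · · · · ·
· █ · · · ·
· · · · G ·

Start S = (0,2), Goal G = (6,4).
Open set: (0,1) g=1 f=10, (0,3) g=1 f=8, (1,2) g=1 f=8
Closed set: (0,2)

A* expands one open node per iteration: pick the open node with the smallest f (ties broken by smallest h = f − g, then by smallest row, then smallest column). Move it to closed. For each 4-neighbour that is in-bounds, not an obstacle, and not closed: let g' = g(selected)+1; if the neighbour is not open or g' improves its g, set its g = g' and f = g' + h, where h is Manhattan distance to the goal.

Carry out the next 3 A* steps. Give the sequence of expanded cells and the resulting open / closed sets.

step 1: expand (0,3) (f=8, h=7) → closed; open now [(0,1) g=1 f=10, (0,4) g=2 f=8, (1,2) g=1 f=8]
step 2: expand (0,4) (f=8, h=6) → closed; open now [(0,1) g=1 f=10, (0,5) g=3 f=10, (1,2) g=1 f=8, (1,4) g=3 f=8]
step 3: expand (1,4) (f=8, h=5) → closed; open now [(0,1) g=1 f=10, (0,5) g=3 f=10, (1,2) g=1 f=8, (1,5) g=4 f=10, (2,4) g=4 f=8]

order=[(0,3) → (0,4) → (1,4)]; open=[(0,1) g=1 f=10, (0,5) g=3 f=10, (1,2) g=1 f=8, (1,5) g=4 f=10, (2,4) g=4 f=8]; closed=[(0,2), (0,3), (0,4), (1,4)]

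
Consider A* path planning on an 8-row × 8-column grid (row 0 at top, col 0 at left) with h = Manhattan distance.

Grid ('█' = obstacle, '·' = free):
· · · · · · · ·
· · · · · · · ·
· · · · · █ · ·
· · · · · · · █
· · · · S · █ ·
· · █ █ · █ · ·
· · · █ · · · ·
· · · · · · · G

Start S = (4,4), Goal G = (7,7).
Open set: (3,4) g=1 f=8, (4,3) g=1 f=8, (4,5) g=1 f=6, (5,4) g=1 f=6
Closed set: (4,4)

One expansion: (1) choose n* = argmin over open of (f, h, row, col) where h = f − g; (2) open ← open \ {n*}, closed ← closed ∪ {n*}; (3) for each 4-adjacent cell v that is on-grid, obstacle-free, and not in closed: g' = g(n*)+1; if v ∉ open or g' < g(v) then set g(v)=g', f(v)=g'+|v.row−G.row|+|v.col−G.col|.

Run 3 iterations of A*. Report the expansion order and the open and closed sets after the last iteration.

order=[(4,5) → (5,4) → (6,4)]; open=[(3,4) g=1 f=8, (3,5) g=2 f=8, (4,3) g=1 f=8, (6,5) g=3 f=6, (7,4) g=3 f=6]; closed=[(4,4), (4,5), (5,4), (6,4)]

step 1: expand (4,5) (f=6, h=5) → closed; open now [(3,4) g=1 f=8, (3,5) g=2 f=8, (4,3) g=1 f=8, (5,4) g=1 f=6]
step 2: expand (5,4) (f=6, h=5) → closed; open now [(3,4) g=1 f=8, (3,5) g=2 f=8, (4,3) g=1 f=8, (6,4) g=2 f=6]
step 3: expand (6,4) (f=6, h=4) → closed; open now [(3,4) g=1 f=8, (3,5) g=2 f=8, (4,3) g=1 f=8, (6,5) g=3 f=6, (7,4) g=3 f=6]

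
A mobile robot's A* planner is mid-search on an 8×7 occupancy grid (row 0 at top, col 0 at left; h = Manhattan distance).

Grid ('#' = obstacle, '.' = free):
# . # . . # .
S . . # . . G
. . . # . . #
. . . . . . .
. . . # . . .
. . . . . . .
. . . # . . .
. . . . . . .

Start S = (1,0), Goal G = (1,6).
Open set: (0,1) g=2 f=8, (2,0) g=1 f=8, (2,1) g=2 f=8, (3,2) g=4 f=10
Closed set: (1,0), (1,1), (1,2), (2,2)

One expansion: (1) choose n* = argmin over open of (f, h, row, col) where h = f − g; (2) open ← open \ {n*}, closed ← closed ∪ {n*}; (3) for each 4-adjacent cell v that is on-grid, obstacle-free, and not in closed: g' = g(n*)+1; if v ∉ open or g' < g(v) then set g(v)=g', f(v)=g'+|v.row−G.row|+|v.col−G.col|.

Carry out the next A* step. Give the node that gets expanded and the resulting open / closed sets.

expanded=(0,1); open=[(2,0) g=1 f=8, (2,1) g=2 f=8, (3,2) g=4 f=10]; closed=[(0,1), (1,0), (1,1), (1,2), (2,2)]

step 1: expand (0,1) (f=8, h=6) → closed; open now [(2,0) g=1 f=8, (2,1) g=2 f=8, (3,2) g=4 f=10]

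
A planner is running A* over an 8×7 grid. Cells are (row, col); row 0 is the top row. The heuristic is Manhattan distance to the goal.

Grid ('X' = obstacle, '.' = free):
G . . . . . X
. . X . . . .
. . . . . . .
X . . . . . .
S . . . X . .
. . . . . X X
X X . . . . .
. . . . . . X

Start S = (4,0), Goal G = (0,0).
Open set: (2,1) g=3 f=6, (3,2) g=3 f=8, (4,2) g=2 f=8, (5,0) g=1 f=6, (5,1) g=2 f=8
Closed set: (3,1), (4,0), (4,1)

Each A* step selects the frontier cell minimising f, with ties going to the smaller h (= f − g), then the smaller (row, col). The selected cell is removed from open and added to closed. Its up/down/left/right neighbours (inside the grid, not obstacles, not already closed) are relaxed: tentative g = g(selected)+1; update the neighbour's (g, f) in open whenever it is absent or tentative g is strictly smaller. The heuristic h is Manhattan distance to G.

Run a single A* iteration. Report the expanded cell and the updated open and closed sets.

expanded=(2,1); open=[(1,1) g=4 f=6, (2,0) g=4 f=6, (2,2) g=4 f=8, (3,2) g=3 f=8, (4,2) g=2 f=8, (5,0) g=1 f=6, (5,1) g=2 f=8]; closed=[(2,1), (3,1), (4,0), (4,1)]

step 1: expand (2,1) (f=6, h=3) → closed; open now [(1,1) g=4 f=6, (2,0) g=4 f=6, (2,2) g=4 f=8, (3,2) g=3 f=8, (4,2) g=2 f=8, (5,0) g=1 f=6, (5,1) g=2 f=8]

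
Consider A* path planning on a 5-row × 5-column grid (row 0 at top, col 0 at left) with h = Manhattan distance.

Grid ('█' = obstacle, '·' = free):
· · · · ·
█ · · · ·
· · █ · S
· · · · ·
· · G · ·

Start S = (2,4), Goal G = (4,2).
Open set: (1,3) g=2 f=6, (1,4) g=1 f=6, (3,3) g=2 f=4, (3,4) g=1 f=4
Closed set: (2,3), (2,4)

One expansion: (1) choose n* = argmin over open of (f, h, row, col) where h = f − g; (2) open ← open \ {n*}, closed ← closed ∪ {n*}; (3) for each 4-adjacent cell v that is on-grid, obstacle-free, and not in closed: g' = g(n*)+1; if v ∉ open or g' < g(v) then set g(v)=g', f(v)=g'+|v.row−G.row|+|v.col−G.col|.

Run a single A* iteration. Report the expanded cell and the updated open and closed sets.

step 1: expand (3,3) (f=4, h=2) → closed; open now [(1,3) g=2 f=6, (1,4) g=1 f=6, (3,2) g=3 f=4, (3,4) g=1 f=4, (4,3) g=3 f=4]

expanded=(3,3); open=[(1,3) g=2 f=6, (1,4) g=1 f=6, (3,2) g=3 f=4, (3,4) g=1 f=4, (4,3) g=3 f=4]; closed=[(2,3), (2,4), (3,3)]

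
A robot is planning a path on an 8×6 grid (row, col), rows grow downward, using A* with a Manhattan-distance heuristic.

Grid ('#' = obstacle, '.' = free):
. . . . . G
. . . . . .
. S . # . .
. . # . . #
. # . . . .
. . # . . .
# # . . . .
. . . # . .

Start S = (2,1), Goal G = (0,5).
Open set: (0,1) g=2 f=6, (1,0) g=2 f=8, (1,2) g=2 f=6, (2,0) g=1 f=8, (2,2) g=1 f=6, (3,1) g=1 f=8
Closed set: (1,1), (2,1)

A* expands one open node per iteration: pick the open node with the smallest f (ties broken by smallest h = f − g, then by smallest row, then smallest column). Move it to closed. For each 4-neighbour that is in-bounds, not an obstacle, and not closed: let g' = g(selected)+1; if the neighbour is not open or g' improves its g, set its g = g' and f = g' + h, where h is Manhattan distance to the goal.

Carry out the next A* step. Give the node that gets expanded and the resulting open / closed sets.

step 1: expand (0,1) (f=6, h=4) → closed; open now [(0,0) g=3 f=8, (0,2) g=3 f=6, (1,0) g=2 f=8, (1,2) g=2 f=6, (2,0) g=1 f=8, (2,2) g=1 f=6, (3,1) g=1 f=8]

expanded=(0,1); open=[(0,0) g=3 f=8, (0,2) g=3 f=6, (1,0) g=2 f=8, (1,2) g=2 f=6, (2,0) g=1 f=8, (2,2) g=1 f=6, (3,1) g=1 f=8]; closed=[(0,1), (1,1), (2,1)]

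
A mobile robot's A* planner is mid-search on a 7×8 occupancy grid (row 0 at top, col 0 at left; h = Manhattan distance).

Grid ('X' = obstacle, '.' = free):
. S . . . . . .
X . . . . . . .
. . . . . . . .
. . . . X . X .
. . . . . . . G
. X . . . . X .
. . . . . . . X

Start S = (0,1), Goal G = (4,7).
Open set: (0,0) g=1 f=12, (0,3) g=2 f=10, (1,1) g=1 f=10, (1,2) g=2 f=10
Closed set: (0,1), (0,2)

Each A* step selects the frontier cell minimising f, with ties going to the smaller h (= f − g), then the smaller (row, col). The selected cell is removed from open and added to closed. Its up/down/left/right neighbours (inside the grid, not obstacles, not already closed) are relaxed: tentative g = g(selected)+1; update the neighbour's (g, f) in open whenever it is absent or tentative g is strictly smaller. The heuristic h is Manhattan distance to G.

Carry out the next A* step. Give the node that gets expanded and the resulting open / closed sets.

step 1: expand (0,3) (f=10, h=8) → closed; open now [(0,0) g=1 f=12, (0,4) g=3 f=10, (1,1) g=1 f=10, (1,2) g=2 f=10, (1,3) g=3 f=10]

expanded=(0,3); open=[(0,0) g=1 f=12, (0,4) g=3 f=10, (1,1) g=1 f=10, (1,2) g=2 f=10, (1,3) g=3 f=10]; closed=[(0,1), (0,2), (0,3)]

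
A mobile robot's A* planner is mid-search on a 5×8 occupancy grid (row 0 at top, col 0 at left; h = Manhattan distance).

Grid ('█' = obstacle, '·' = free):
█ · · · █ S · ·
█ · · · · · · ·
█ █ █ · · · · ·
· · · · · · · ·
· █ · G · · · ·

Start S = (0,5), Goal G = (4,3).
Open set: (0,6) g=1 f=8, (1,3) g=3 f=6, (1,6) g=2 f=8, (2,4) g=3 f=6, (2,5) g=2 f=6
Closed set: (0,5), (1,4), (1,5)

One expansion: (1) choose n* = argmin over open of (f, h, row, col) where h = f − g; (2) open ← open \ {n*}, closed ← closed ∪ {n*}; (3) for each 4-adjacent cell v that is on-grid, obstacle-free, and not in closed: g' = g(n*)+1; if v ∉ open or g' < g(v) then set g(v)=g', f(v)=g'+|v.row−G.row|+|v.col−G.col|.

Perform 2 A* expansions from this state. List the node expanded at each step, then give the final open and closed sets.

order=[(1,3) → (2,3)]; open=[(0,3) g=4 f=8, (0,6) g=1 f=8, (1,2) g=4 f=8, (1,6) g=2 f=8, (2,4) g=3 f=6, (2,5) g=2 f=6, (3,3) g=5 f=6]; closed=[(0,5), (1,3), (1,4), (1,5), (2,3)]

step 1: expand (1,3) (f=6, h=3) → closed; open now [(0,3) g=4 f=8, (0,6) g=1 f=8, (1,2) g=4 f=8, (1,6) g=2 f=8, (2,3) g=4 f=6, (2,4) g=3 f=6, (2,5) g=2 f=6]
step 2: expand (2,3) (f=6, h=2) → closed; open now [(0,3) g=4 f=8, (0,6) g=1 f=8, (1,2) g=4 f=8, (1,6) g=2 f=8, (2,4) g=3 f=6, (2,5) g=2 f=6, (3,3) g=5 f=6]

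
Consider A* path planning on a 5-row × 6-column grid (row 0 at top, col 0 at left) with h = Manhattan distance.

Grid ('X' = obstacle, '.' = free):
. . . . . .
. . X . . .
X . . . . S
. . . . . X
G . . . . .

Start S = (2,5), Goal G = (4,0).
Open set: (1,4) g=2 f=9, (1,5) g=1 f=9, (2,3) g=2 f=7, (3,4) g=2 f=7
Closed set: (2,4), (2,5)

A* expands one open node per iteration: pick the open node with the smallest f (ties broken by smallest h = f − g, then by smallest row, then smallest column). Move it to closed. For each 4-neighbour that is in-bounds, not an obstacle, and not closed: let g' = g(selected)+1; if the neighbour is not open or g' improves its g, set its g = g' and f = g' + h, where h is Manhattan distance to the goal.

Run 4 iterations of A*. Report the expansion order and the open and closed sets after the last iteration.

order=[(2,3) → (2,2) → (2,1) → (3,1)]; open=[(1,1) g=5 f=9, (1,3) g=3 f=9, (1,4) g=2 f=9, (1,5) g=1 f=9, (3,0) g=6 f=7, (3,2) g=4 f=7, (3,3) g=3 f=7, (3,4) g=2 f=7, (4,1) g=6 f=7]; closed=[(2,1), (2,2), (2,3), (2,4), (2,5), (3,1)]

step 1: expand (2,3) (f=7, h=5) → closed; open now [(1,3) g=3 f=9, (1,4) g=2 f=9, (1,5) g=1 f=9, (2,2) g=3 f=7, (3,3) g=3 f=7, (3,4) g=2 f=7]
step 2: expand (2,2) (f=7, h=4) → closed; open now [(1,3) g=3 f=9, (1,4) g=2 f=9, (1,5) g=1 f=9, (2,1) g=4 f=7, (3,2) g=4 f=7, (3,3) g=3 f=7, (3,4) g=2 f=7]
step 3: expand (2,1) (f=7, h=3) → closed; open now [(1,1) g=5 f=9, (1,3) g=3 f=9, (1,4) g=2 f=9, (1,5) g=1 f=9, (3,1) g=5 f=7, (3,2) g=4 f=7, (3,3) g=3 f=7, (3,4) g=2 f=7]
step 4: expand (3,1) (f=7, h=2) → closed; open now [(1,1) g=5 f=9, (1,3) g=3 f=9, (1,4) g=2 f=9, (1,5) g=1 f=9, (3,0) g=6 f=7, (3,2) g=4 f=7, (3,3) g=3 f=7, (3,4) g=2 f=7, (4,1) g=6 f=7]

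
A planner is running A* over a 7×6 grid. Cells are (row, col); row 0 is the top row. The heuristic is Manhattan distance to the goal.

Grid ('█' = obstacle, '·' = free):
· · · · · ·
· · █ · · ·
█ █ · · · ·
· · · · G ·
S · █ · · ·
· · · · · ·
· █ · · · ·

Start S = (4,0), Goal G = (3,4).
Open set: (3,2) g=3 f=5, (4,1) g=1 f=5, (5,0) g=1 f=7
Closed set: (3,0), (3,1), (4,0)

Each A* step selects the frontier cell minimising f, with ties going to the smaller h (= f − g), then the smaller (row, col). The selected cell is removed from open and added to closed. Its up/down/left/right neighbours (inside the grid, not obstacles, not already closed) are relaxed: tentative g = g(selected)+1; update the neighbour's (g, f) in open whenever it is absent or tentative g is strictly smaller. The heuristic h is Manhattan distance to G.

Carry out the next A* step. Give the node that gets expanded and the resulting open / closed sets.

step 1: expand (3,2) (f=5, h=2) → closed; open now [(2,2) g=4 f=7, (3,3) g=4 f=5, (4,1) g=1 f=5, (5,0) g=1 f=7]

expanded=(3,2); open=[(2,2) g=4 f=7, (3,3) g=4 f=5, (4,1) g=1 f=5, (5,0) g=1 f=7]; closed=[(3,0), (3,1), (3,2), (4,0)]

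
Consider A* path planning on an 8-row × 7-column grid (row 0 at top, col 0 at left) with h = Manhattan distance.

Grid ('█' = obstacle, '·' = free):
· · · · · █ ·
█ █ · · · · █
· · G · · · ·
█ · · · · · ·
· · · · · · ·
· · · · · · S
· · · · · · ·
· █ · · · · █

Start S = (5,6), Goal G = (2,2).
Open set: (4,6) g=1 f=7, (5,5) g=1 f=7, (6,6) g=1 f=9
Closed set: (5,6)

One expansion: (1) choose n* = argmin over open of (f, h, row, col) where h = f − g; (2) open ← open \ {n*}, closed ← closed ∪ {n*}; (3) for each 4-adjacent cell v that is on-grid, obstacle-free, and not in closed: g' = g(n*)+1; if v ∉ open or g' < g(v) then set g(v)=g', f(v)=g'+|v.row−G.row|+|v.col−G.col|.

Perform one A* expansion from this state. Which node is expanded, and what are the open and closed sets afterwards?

step 1: expand (4,6) (f=7, h=6) → closed; open now [(3,6) g=2 f=7, (4,5) g=2 f=7, (5,5) g=1 f=7, (6,6) g=1 f=9]

expanded=(4,6); open=[(3,6) g=2 f=7, (4,5) g=2 f=7, (5,5) g=1 f=7, (6,6) g=1 f=9]; closed=[(4,6), (5,6)]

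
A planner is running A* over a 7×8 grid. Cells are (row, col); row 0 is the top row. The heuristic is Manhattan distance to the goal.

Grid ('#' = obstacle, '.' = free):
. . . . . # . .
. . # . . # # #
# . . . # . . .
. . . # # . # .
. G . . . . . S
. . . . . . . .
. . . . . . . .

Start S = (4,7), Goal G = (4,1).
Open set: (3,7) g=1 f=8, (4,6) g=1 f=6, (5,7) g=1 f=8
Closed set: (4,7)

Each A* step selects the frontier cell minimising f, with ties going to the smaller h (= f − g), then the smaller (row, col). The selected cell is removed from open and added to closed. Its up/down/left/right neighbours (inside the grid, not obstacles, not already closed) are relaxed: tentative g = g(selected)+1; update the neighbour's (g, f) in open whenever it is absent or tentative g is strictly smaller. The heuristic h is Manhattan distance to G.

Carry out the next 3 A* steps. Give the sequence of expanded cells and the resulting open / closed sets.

step 1: expand (4,6) (f=6, h=5) → closed; open now [(3,7) g=1 f=8, (4,5) g=2 f=6, (5,6) g=2 f=8, (5,7) g=1 f=8]
step 2: expand (4,5) (f=6, h=4) → closed; open now [(3,5) g=3 f=8, (3,7) g=1 f=8, (4,4) g=3 f=6, (5,5) g=3 f=8, (5,6) g=2 f=8, (5,7) g=1 f=8]
step 3: expand (4,4) (f=6, h=3) → closed; open now [(3,5) g=3 f=8, (3,7) g=1 f=8, (4,3) g=4 f=6, (5,4) g=4 f=8, (5,5) g=3 f=8, (5,6) g=2 f=8, (5,7) g=1 f=8]

order=[(4,6) → (4,5) → (4,4)]; open=[(3,5) g=3 f=8, (3,7) g=1 f=8, (4,3) g=4 f=6, (5,4) g=4 f=8, (5,5) g=3 f=8, (5,6) g=2 f=8, (5,7) g=1 f=8]; closed=[(4,4), (4,5), (4,6), (4,7)]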